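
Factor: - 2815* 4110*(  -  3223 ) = 2^1*3^1*5^2 *11^1*137^1 * 293^1* 563^1 = 37288981950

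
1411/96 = 1411/96 = 14.70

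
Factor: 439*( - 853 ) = - 374467=- 439^1* 853^1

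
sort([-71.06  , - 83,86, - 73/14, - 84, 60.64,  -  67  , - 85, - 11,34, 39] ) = [ - 85, - 84,  -  83,- 71.06, - 67, - 11, - 73/14, 34 , 39, 60.64,86 ] 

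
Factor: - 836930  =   - 2^1 * 5^1*127^1*659^1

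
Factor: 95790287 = 5309^1 * 18043^1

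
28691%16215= 12476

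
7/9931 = 7/9931 = 0.00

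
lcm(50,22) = 550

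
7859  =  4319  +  3540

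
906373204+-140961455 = 765411749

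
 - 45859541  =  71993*( - 637) 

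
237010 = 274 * 865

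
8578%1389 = 244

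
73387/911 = 80+ 507/911 = 80.56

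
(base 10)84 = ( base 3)10010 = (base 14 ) 60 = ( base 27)33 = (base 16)54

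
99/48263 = 99/48263 =0.00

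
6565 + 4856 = 11421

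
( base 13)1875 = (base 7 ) 13425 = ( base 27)500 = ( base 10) 3645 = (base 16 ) E3D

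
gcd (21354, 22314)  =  6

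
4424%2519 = 1905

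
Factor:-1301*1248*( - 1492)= 2422482816 = 2^7*3^1*13^1*373^1 * 1301^1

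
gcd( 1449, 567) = 63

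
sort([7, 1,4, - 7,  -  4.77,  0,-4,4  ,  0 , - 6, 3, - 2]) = [ - 7,-6, - 4.77, - 4, - 2,0,  0,1,  3,4 , 4,7 ]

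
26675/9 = 2963 + 8/9 = 2963.89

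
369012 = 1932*191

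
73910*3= 221730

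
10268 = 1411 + 8857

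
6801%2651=1499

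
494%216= 62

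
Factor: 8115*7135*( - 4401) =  - 3^4 *5^2 *163^1 *541^1*1427^1 =- 254820210525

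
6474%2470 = 1534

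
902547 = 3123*289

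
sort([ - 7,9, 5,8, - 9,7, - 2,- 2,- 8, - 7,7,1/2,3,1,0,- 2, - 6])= [ - 9, - 8, - 7, - 7, - 6, - 2, - 2, - 2,0, 1/2, 1,3,  5,7,7 , 8, 9]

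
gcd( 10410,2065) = 5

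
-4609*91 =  - 419419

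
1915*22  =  42130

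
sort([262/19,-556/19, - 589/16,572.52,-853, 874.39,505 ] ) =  [ - 853,-589/16, - 556/19,262/19, 505,572.52,874.39] 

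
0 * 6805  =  0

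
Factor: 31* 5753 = 11^1 * 31^1 * 523^1 = 178343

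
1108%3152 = 1108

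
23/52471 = 23/52471 =0.00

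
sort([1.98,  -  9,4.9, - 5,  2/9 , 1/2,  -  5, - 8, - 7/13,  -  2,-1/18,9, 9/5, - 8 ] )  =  [-9, - 8, - 8,-5,-5, - 2, - 7/13, - 1/18  ,  2/9,1/2,9/5,  1.98,4.9,9]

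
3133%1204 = 725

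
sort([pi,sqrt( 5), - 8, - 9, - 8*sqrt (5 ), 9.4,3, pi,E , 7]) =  [-8*sqrt( 5 ), - 9,- 8, sqrt( 5 ), E, 3, pi,pi, 7,9.4 ]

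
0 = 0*4149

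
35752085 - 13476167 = 22275918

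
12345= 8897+3448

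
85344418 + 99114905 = 184459323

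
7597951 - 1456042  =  6141909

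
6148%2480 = 1188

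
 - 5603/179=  - 32+ 125/179 = -31.30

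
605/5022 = 605/5022 = 0.12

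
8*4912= 39296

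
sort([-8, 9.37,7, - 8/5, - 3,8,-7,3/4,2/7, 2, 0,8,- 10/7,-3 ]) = [ - 8, - 7,-3, - 3, - 8/5, - 10/7,0,2/7, 3/4  ,  2,7,  8, 8,9.37] 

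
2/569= 2/569 = 0.00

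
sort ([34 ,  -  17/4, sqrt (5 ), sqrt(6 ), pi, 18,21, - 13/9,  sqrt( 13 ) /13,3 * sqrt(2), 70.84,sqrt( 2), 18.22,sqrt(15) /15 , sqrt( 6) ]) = [-17/4, - 13/9, sqrt (15 ) /15, sqrt( 13 ) /13 , sqrt (2 ),sqrt (5 ), sqrt(6), sqrt( 6 ),pi, 3*sqrt(2),  18 , 18.22,21,34, 70.84 ]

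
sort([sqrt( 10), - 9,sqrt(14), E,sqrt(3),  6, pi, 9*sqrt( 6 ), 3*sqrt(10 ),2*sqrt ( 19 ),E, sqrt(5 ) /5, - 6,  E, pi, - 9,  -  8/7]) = [-9 ,  -  9,-6, - 8/7,sqrt( 5)/5 , sqrt( 3),E, E,E , pi,pi, sqrt( 10),sqrt(14 ), 6, 2*sqrt( 19 ) , 3 *sqrt( 10), 9*sqrt(6) ]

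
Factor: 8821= 8821^1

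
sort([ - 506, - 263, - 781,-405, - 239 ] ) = [ - 781, -506 , - 405,-263, - 239]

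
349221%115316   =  3273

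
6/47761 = 6/47761 = 0.00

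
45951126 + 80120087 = 126071213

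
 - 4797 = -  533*9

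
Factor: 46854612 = 2^2*3^4*7^1 * 73^1*283^1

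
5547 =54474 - 48927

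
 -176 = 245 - 421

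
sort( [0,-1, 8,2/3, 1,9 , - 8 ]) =[ - 8,-1,0,2/3,1,8,9]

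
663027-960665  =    -  297638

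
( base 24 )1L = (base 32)1D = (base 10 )45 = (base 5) 140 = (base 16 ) 2d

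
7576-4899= 2677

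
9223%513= 502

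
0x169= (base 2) 101101001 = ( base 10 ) 361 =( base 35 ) AB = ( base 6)1401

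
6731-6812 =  - 81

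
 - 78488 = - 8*9811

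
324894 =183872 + 141022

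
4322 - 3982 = 340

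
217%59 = 40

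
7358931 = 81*90851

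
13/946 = 13/946=0.01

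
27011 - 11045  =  15966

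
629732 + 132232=761964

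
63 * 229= 14427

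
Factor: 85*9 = 765 = 3^2*5^1*17^1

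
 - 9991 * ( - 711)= 7103601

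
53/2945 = 53/2945 = 0.02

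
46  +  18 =64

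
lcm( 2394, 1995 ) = 11970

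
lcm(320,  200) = 1600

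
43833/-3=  - 14611/1 = -  14611.00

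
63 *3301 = 207963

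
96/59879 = 96/59879 = 0.00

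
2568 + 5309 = 7877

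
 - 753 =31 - 784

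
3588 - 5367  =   - 1779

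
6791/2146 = 6791/2146  =  3.16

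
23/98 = 23/98 = 0.23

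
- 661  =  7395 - 8056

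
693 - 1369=-676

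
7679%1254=155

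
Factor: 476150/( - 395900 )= - 89/74 = - 2^(  -  1)*37^( - 1)*89^1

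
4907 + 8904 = 13811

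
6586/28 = 235 + 3/14 = 235.21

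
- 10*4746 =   -  47460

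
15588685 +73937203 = 89525888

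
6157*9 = 55413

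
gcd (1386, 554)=2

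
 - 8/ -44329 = 8/44329 = 0.00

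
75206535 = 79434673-4228138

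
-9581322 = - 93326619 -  - 83745297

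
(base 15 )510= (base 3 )1120020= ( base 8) 2164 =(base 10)1140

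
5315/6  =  885 + 5/6 =885.83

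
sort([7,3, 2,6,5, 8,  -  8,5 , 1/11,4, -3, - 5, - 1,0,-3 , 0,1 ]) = [-8, - 5,-3, - 3,-1,0, 0,1/11,1,2,3, 4,5,5 , 6,7,8] 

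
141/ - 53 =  - 141/53= -2.66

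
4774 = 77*62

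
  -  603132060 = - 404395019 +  - 198737041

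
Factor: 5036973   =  3^1*31^1 * 41^1*1321^1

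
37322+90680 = 128002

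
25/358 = 25/358 = 0.07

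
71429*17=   1214293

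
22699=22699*1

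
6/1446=1/241=0.00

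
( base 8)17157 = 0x1E6F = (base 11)5943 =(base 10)7791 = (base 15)2496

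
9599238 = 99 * 96962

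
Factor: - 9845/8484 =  - 2^( - 2) * 3^( -1)*5^1*7^(-1)*11^1*101^(-1)*179^1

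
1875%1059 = 816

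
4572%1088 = 220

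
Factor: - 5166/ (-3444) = 2^( - 1) * 3^1 = 3/2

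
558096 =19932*28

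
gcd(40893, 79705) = 1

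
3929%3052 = 877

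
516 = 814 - 298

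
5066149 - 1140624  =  3925525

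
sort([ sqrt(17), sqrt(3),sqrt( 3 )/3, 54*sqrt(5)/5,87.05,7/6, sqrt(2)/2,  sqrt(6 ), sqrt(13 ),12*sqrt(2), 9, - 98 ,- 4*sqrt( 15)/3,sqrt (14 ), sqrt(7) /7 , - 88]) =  [ - 98 , - 88,  -  4 * sqrt( 15 )/3,sqrt( 7)/7, sqrt(3)/3, sqrt( 2)/2, 7/6,sqrt(3) , sqrt( 6 ),  sqrt( 13),sqrt( 14 ),sqrt (17), 9, 12 * sqrt(2),54* sqrt( 5 ) /5,  87.05 ]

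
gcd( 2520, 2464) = 56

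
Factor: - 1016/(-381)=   8/3 = 2^3*3^ ( - 1)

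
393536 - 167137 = 226399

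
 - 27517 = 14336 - 41853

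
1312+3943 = 5255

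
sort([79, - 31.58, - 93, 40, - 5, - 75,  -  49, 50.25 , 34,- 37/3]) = [ - 93,  -  75, - 49, - 31.58, - 37/3 , - 5,34,  40,  50.25,79]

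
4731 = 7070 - 2339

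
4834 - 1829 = 3005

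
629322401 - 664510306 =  - 35187905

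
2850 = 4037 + - 1187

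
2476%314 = 278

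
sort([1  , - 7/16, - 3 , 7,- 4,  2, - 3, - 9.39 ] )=[-9.39, - 4,-3,-3, -7/16, 1,2, 7]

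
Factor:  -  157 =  - 157^1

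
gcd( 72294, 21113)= 1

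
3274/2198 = 1637/1099 = 1.49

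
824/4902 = 412/2451= 0.17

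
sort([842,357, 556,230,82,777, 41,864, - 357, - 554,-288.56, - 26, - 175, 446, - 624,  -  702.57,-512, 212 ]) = [ - 702.57,-624, - 554,  -  512,  -  357  ,-288.56, - 175,-26, 41, 82,212,  230,357, 446, 556, 777,842, 864] 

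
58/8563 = 58/8563=   0.01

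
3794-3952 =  - 158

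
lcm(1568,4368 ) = 61152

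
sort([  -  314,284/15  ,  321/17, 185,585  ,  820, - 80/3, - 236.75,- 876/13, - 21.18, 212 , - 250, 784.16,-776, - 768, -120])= [ - 776, - 768, - 314,-250, - 236.75, - 120, - 876/13,-80/3,- 21.18,321/17,  284/15, 185, 212,585,784.16,820 ] 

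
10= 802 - 792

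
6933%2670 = 1593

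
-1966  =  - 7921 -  -5955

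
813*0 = 0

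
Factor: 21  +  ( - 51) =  - 2^1*3^1 * 5^1 = - 30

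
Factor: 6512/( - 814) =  - 2^3 = - 8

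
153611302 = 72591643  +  81019659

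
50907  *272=13846704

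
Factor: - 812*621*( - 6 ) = 3025512 = 2^3 * 3^4*7^1*23^1*29^1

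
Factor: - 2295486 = -2^1*3^3*42509^1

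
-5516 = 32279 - 37795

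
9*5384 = 48456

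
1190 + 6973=8163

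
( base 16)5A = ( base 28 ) 36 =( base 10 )90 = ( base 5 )330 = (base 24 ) 3i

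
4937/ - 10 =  - 494 + 3/10 =- 493.70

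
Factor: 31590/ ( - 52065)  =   - 2^1*3^3*89^ ( - 1) = - 54/89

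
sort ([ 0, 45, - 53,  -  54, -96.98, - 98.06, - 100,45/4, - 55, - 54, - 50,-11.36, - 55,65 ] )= [-100, - 98.06, - 96.98,-55, -55, - 54, - 54 ,  -  53, - 50, - 11.36,0,45/4 , 45,65] 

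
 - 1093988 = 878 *( - 1246 ) 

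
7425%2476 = 2473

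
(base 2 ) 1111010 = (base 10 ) 122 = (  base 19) 68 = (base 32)3q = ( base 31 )3t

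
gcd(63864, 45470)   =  2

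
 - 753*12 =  - 9036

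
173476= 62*2798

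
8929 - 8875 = 54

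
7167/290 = 24+207/290 = 24.71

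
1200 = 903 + 297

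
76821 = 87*883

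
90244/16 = 22561/4 = 5640.25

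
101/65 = 1+ 36/65 = 1.55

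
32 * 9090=290880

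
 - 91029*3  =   - 273087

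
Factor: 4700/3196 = 5^2*17^(-1)  =  25/17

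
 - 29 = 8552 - 8581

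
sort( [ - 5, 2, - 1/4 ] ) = [ - 5, -1/4, 2 ]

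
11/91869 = 11/91869 = 0.00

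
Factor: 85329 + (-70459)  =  14870 =2^1*5^1*1487^1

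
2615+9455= 12070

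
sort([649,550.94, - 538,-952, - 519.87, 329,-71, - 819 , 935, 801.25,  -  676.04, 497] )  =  [ - 952, - 819,-676.04, - 538, - 519.87, - 71, 329,  497,550.94, 649, 801.25,935 ]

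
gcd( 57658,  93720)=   2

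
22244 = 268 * 83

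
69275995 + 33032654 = 102308649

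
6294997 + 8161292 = 14456289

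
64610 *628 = 40575080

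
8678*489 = 4243542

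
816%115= 11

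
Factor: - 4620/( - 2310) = 2 = 2^1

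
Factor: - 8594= - 2^1*4297^1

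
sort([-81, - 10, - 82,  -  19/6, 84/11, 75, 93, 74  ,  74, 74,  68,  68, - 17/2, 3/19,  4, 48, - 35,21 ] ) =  [-82,- 81, - 35, - 10, - 17/2,- 19/6  ,  3/19, 4, 84/11, 21,48, 68,68, 74, 74,74,  75,93 ] 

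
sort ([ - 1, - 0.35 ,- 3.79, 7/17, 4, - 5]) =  [ - 5, - 3.79, - 1, - 0.35, 7/17,  4]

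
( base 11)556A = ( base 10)7336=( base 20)i6g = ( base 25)BIB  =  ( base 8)16250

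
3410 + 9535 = 12945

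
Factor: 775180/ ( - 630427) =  - 2^2*5^1*7^2*797^ (- 1) = - 980/797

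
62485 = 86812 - 24327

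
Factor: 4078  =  2^1*2039^1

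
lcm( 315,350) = 3150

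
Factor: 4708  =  2^2*11^1*107^1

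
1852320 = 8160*227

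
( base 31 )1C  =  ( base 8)53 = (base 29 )1e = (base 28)1F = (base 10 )43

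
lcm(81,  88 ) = 7128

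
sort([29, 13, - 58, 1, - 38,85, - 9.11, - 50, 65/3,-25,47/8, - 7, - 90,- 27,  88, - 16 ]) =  [ - 90,-58, - 50, - 38, - 27, - 25, - 16, - 9.11 ,  -  7,1,47/8, 13, 65/3,29,85,88]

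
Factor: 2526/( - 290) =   -  3^1*5^( - 1 )*  29^( - 1 ) *421^1 = -1263/145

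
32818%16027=764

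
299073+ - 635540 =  - 336467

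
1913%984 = 929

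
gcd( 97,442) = 1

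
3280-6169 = -2889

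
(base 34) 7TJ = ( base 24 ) FJ1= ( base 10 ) 9097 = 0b10001110001001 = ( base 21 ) kd4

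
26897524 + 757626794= 784524318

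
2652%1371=1281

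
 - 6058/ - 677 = 8 + 642/677= 8.95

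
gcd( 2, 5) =1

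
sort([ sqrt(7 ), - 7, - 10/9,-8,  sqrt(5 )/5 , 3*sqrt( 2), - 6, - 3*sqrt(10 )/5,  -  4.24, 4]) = [-8,-7, - 6,-4.24, - 3 * sqrt(10) /5,-10/9,sqrt(5) /5,sqrt(7 ), 4,3*sqrt(2)]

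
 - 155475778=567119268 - 722595046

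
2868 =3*956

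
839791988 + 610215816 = 1450007804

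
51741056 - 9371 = 51731685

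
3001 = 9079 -6078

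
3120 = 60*52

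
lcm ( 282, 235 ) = 1410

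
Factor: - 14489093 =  - 14489093^1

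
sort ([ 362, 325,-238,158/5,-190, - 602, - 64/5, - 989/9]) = [ - 602, - 238, - 190,-989/9, - 64/5, 158/5, 325, 362] 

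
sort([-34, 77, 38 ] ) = [ - 34, 38, 77 ] 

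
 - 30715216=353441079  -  384156295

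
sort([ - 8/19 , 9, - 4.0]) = [-4.0,-8/19,  9]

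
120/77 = 1 + 43/77 = 1.56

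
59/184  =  59/184 = 0.32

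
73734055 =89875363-16141308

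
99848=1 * 99848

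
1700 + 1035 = 2735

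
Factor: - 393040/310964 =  - 2^2*5^1*17^1 * 269^( - 1 )  =  - 340/269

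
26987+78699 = 105686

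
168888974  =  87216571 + 81672403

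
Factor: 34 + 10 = 44 = 2^2* 11^1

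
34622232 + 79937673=114559905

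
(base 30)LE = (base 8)1204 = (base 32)k4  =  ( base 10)644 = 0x284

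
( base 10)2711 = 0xA97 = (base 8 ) 5227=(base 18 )86b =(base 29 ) 36E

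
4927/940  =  4927/940 = 5.24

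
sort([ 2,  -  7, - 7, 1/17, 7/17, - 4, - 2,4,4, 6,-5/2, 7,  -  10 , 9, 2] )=[-10,-7,-7, - 4, - 5/2, - 2, 1/17,7/17, 2, 2, 4,4, 6, 7, 9] 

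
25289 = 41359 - 16070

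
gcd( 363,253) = 11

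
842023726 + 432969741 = 1274993467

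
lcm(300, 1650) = 3300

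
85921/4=85921/4 = 21480.25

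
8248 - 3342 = 4906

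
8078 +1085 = 9163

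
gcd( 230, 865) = 5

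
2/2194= 1/1097   =  0.00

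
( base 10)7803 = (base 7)31515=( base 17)1A00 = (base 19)12BD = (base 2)1111001111011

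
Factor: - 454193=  - 67^1*6779^1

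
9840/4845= 656/323 = 2.03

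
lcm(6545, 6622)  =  562870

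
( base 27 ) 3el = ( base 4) 220122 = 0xa1a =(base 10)2586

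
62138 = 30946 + 31192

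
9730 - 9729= 1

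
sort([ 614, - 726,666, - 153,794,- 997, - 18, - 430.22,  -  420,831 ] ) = [ - 997, - 726, - 430.22, - 420 ,-153, - 18,614,666 , 794, 831] 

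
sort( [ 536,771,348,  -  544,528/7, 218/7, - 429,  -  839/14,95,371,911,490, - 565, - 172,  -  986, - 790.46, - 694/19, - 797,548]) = [ - 986, - 797 , - 790.46,-565, - 544, - 429, - 172,-839/14, - 694/19, 218/7,  528/7,95,348,371,490,536, 548,771, 911 ] 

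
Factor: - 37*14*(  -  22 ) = 2^2 * 7^1*11^1*37^1 = 11396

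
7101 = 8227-1126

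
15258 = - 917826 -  - 933084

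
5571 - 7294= - 1723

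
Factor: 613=613^1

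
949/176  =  949/176= 5.39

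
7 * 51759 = 362313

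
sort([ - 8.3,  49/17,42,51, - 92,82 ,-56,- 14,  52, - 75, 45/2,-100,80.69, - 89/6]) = [  -  100,-92, - 75, - 56,-89/6, - 14,-8.3,49/17, 45/2,42,51,52,  80.69,82] 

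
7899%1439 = 704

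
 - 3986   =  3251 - 7237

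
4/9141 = 4/9141 = 0.00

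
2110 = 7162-5052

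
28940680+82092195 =111032875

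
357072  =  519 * 688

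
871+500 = 1371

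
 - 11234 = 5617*( - 2) 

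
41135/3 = 41135/3 = 13711.67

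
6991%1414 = 1335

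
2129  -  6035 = - 3906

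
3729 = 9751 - 6022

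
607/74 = 8+15/74= 8.20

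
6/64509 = 2/21503 = 0.00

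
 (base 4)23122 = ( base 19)208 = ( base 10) 730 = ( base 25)145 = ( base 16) 2DA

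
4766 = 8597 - 3831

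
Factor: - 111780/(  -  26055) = 828/193 = 2^2*3^2 * 23^1*193^(-1) 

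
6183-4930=1253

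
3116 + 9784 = 12900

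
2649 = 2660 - 11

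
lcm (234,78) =234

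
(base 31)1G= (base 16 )2F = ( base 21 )25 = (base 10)47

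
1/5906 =1/5906=0.00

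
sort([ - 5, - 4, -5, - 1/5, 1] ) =[ - 5, - 5, - 4, - 1/5, 1 ]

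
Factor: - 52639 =  -  52639^1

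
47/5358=1/114 = 0.01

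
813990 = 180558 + 633432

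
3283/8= 3283/8= 410.38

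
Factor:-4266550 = -2^1*5^2*85331^1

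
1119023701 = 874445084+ 244578617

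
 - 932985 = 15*( - 62199) 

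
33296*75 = 2497200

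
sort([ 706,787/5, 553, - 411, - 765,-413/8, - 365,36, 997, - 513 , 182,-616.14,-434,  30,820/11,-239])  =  [-765, - 616.14,-513,-434,-411, - 365, - 239 ,-413/8, 30, 36,820/11, 787/5, 182, 553 , 706, 997 ] 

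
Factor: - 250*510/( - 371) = 127500/371 = 2^2*3^1*5^4*7^( - 1) * 17^1*53^( - 1 ) 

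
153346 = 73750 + 79596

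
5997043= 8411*713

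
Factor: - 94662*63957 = -6054297534   =  - 2^1*3^4* 1753^1*21319^1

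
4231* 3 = 12693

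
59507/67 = 888 + 11/67 = 888.16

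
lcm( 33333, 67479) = 2766639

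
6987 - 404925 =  - 397938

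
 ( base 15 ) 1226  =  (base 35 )35B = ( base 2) 111100010101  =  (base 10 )3861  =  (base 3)12022000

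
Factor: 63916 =2^2 *19^1*29^2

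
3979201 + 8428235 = 12407436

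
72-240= -168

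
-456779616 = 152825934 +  - 609605550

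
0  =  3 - 3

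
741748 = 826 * 898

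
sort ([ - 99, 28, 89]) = [-99,28, 89]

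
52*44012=2288624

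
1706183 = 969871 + 736312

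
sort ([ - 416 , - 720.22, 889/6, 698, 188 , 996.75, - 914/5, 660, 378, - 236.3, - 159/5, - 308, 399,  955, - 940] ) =[-940, - 720.22, - 416, - 308,  -  236.3,  -  914/5, - 159/5,  889/6, 188,378, 399,  660,698,955 , 996.75 ] 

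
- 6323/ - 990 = 6 + 383/990 = 6.39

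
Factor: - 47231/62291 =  - 73^1*167^( - 1)*373^( - 1)*647^1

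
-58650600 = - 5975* 9816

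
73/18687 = 73/18687 = 0.00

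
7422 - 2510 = 4912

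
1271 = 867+404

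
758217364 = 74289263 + 683928101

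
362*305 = 110410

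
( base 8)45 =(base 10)37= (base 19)1I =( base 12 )31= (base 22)1f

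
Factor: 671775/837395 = 795/991 = 3^1*5^1*53^1 * 991^(  -  1)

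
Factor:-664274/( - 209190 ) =332137/104595  =  3^( - 1)*5^(  -  1) * 13^1*19^( - 1)*29^1*367^(  -  1 )*881^1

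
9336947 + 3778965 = 13115912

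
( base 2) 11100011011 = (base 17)650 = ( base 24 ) 33J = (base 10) 1819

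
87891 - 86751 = 1140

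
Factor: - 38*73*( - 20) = 55480 = 2^3*5^1*19^1*73^1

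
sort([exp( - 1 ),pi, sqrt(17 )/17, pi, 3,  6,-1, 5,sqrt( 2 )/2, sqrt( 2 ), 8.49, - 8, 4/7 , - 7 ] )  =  [ - 8, - 7, - 1,sqrt ( 17 )/17,exp( -1), 4/7,  sqrt (2 )/2 , sqrt( 2 ),3, pi, pi,5, 6, 8.49]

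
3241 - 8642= - 5401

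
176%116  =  60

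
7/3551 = 7/3551 = 0.00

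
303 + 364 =667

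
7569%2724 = 2121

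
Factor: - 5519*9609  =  -53032071 = -3^1*3203^1*5519^1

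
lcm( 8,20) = 40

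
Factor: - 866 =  - 2^1*433^1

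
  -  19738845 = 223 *( - 88515 )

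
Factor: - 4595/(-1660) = 919/332 = 2^(-2 )*83^( - 1) *919^1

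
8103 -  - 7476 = 15579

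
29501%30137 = 29501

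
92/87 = 92/87  =  1.06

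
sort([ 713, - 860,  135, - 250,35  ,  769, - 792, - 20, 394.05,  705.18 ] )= [-860,-792, - 250, - 20,35,135,  394.05, 705.18, 713,769 ] 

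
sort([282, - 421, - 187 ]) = [ - 421,-187, 282] 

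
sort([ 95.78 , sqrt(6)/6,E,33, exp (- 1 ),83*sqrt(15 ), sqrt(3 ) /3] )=[ exp( - 1) , sqrt( 6)/6,sqrt ( 3) /3,E, 33,95.78,83*sqrt( 15) ] 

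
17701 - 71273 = - 53572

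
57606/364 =28803/182= 158.26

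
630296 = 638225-7929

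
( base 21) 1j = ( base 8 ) 50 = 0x28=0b101000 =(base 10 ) 40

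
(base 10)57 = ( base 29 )1S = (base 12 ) 49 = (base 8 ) 71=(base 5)212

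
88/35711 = 88/35711 = 0.00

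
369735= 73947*5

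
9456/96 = 98 + 1/2 = 98.50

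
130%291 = 130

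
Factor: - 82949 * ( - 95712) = 7939214688=2^5*3^1*109^1*761^1*997^1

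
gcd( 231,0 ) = 231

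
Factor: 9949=9949^1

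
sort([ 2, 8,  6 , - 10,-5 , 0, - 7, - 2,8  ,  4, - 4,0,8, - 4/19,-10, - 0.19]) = [ - 10, - 10, - 7, - 5, - 4, - 2, - 4/19, - 0.19,  0, 0, 2, 4,6,  8,  8,8] 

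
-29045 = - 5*5809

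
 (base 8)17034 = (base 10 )7708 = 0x1E1C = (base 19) 126D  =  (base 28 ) 9n8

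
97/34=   97/34 = 2.85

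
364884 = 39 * 9356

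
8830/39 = 226 + 16/39 = 226.41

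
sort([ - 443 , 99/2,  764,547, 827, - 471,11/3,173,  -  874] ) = [ - 874 , - 471, - 443, 11/3,99/2, 173, 547,764, 827 ] 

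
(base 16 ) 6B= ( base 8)153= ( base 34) 35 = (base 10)107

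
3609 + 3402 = 7011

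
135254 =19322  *7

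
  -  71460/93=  - 769 + 19/31= - 768.39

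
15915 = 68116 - 52201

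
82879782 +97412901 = 180292683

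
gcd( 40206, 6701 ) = 6701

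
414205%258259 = 155946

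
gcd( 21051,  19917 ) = 9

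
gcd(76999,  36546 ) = 1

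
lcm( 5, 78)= 390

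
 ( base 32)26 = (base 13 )55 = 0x46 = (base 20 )3A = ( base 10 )70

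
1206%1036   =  170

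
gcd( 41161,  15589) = 1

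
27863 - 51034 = -23171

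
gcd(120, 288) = 24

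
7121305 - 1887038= 5234267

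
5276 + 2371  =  7647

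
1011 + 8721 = 9732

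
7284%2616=2052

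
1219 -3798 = -2579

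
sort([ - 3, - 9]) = [ - 9,-3]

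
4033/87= 46  +  31/87  =  46.36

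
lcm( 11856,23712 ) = 23712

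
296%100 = 96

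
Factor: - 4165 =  - 5^1 * 7^2 * 17^1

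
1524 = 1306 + 218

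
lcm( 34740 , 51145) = 1841220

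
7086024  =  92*77022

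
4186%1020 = 106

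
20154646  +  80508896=100663542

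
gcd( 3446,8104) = 2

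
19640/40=491 = 491.00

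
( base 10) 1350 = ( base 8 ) 2506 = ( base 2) 10101000110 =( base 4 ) 111012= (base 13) 7CB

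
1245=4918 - 3673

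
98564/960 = 102+161/240  =  102.67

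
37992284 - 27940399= 10051885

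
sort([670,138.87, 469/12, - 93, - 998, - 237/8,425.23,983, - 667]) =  [ - 998, - 667, - 93, - 237/8, 469/12,138.87,425.23,670,983] 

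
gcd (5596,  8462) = 2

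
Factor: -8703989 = - 7^1*1243427^1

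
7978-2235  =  5743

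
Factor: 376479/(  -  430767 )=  - 41831/47863 = -23^( - 1 )*59^1*709^1*2081^ (-1 )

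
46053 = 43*1071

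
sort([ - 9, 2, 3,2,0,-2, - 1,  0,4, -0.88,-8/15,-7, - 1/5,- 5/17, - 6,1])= [  -  9,  -  7,- 6,-2, - 1, - 0.88,-8/15,  -  5/17, - 1/5,  0,0, 1,2,2, 3,4 ]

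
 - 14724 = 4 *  (-3681)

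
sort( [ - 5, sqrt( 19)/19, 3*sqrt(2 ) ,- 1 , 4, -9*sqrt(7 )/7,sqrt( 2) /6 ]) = [-5, - 9*  sqrt( 7 )/7,-1, sqrt(19 )/19,sqrt( 2)/6,4,3*sqrt( 2 )] 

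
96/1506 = 16/251 = 0.06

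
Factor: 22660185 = 3^1*5^1*1510679^1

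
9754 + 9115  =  18869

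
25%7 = 4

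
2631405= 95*27699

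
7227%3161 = 905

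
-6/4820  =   - 3/2410  =  - 0.00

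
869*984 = 855096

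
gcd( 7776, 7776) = 7776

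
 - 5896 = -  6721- -825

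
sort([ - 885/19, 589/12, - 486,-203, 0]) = [  -  486, - 203, - 885/19, 0, 589/12] 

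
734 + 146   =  880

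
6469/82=6469/82 = 78.89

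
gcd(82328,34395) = 1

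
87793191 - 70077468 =17715723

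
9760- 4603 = 5157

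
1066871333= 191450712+875420621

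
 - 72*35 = -2520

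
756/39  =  19 + 5/13 = 19.38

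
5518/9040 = 2759/4520 = 0.61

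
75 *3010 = 225750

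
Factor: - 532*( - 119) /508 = 7^2*17^1*19^1*127^(-1) = 15827/127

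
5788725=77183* 75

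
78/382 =39/191 = 0.20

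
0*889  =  0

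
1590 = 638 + 952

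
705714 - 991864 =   -  286150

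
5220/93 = 56 + 4/31 = 56.13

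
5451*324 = 1766124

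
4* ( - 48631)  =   - 194524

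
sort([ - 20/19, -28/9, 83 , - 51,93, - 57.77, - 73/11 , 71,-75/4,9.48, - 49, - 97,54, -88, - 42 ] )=[ - 97, - 88,  -  57.77, - 51, - 49, - 42, - 75/4, - 73/11, - 28/9, - 20/19, 9.48,54,71,83,93] 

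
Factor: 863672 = 2^3*47^1*2297^1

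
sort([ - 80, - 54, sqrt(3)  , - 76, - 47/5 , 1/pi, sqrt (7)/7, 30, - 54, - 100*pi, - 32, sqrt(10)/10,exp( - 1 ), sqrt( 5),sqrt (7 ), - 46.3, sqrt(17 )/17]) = [ - 100 * pi , - 80, - 76, - 54, - 54, - 46.3, - 32, - 47/5, sqrt(  17 ) /17, sqrt(10 ) /10, 1/pi, exp( -1),sqrt( 7 )/7 , sqrt(3),sqrt(5 ), sqrt( 7 ), 30 ]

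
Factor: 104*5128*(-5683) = -2^6*13^1*641^1*5683^1 =- 3030812096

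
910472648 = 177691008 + 732781640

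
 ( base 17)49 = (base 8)115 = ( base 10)77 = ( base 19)41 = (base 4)1031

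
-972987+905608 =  - 67379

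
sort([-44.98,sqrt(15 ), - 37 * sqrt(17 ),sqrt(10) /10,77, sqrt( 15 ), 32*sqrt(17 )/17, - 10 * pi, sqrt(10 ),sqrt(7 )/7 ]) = [ - 37*sqrt(17 ), - 44.98, - 10*pi,sqrt(10)/10 , sqrt( 7 )/7, sqrt( 10),  sqrt( 15),sqrt (15),32*sqrt( 17)/17 , 77 ]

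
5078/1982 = 2539/991  =  2.56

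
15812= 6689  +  9123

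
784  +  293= 1077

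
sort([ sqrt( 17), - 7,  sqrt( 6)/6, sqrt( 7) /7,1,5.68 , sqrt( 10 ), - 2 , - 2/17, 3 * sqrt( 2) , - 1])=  [ - 7, - 2,-1,  -  2/17  ,  sqrt( 7 ) /7, sqrt ( 6) /6,1, sqrt(10 ) , sqrt( 17) , 3*sqrt(  2 ),5.68]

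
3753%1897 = 1856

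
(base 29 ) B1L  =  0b10010001010101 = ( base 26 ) DJJ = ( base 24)G3D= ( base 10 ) 9301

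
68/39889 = 68/39889 = 0.00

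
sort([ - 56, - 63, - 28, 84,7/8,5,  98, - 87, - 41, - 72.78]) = [ - 87, - 72.78, - 63, - 56, - 41,-28,7/8, 5,  84,98]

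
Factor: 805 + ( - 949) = - 144 = - 2^4*3^2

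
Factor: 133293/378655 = 3^1 *5^(-1)*157^1*283^1 * 75731^ (-1)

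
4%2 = 0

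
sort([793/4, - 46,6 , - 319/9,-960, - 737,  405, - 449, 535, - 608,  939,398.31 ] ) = [  -  960, - 737, - 608, - 449, - 46, - 319/9 , 6,793/4,398.31,405, 535, 939] 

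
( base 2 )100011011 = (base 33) 8j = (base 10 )283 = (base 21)DA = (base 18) fd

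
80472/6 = 13412 = 13412.00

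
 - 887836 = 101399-989235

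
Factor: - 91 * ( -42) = 2^1*3^1*7^2*13^1   =  3822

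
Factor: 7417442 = 2^1  *103^1 *36007^1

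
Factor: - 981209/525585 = -3^( - 1) * 5^( - 1)* 37^(- 1 )*947^(- 1 )*981209^1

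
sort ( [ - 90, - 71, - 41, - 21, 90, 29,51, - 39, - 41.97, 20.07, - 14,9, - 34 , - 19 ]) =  [ - 90, - 71,- 41.97,-41, - 39, - 34, -21, - 19,-14, 9,20.07, 29, 51, 90]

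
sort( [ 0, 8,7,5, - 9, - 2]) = [  -  9, - 2, 0, 5,7, 8]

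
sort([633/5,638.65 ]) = [633/5, 638.65] 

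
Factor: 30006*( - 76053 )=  - 2282046318=-  2^1*3^3*101^1*251^1 * 1667^1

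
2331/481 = 63/13  =  4.85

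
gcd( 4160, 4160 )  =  4160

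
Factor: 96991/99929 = 23^1*4217^1*99929^( - 1)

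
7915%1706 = 1091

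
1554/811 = 1554/811= 1.92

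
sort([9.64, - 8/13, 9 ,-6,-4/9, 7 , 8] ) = [ - 6,-8/13,- 4/9,7,8,9 , 9.64]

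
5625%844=561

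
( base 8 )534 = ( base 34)A8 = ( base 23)f3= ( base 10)348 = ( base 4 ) 11130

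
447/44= 10 + 7/44 = 10.16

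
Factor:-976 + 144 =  - 2^6*13^1 = - 832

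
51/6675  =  17/2225 = 0.01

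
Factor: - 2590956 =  - 2^2 * 3^2 * 71971^1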